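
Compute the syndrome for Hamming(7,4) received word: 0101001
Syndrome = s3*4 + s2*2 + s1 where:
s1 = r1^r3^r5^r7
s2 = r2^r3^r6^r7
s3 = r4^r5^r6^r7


s1=1, s2=0, s3=0

Syndrome = 1 (error at position 1)


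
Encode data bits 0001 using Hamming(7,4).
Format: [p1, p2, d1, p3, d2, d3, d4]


Parity bits: p1=1, p2=1, p3=1

1101001


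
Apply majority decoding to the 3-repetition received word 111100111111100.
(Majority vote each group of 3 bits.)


Groups: 111, 100, 111, 111, 100
Majority votes: 10110

10110


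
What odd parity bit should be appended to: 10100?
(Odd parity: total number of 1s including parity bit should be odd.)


Number of 1s in data: 2
Parity bit: 1

1


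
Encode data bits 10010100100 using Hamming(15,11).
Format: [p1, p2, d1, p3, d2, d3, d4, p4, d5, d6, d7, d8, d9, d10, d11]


Parity bits: p1=1, p2=1, p3=0, p4=0

111000100100100


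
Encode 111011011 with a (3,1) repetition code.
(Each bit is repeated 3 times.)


Each bit -> 3 copies

111111111000111111000111111


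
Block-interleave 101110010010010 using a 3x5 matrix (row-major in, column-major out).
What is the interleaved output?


Matrix:
  10111
  00100
  10010
Read columns: 101000110101100

101000110101100


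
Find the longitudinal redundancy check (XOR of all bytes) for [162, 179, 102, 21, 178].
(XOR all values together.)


XOR chain: 162 ^ 179 ^ 102 ^ 21 ^ 178 = 208

208


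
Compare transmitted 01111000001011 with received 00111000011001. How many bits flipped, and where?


XOR: 01000000010010

3 error(s) at position(s): 1, 9, 12


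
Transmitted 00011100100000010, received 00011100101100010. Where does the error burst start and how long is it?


XOR: 00000000001100000

Burst at position 10, length 2


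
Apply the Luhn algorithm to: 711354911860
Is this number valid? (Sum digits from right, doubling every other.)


Luhn sum = 39
39 mod 10 = 9

Invalid (Luhn sum mod 10 = 9)


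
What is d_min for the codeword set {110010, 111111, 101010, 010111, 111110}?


Comparing all pairs, minimum distance: 1
Can detect 0 errors, correct 0 errors

1


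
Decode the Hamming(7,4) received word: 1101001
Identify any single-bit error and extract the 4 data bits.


Syndrome = 0: no error detected

Data: 0001 (no errors)


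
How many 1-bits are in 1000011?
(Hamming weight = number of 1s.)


Counting 1s in 1000011

3


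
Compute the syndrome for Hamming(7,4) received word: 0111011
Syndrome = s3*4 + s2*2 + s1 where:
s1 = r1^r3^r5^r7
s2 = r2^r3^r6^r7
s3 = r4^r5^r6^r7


s1=0, s2=0, s3=1

Syndrome = 4 (error at position 4)


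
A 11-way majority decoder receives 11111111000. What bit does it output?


Ones: 8 out of 11
Threshold: 6

1 (8/11 voted 1)


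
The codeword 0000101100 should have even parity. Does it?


Number of 1s: 3

No, parity error (3 ones)


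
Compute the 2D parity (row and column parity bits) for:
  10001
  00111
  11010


Row parities: 011
Column parities: 01100

Row P: 011, Col P: 01100, Corner: 0


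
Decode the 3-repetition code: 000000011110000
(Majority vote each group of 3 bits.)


Groups: 000, 000, 011, 110, 000
Majority votes: 00110

00110


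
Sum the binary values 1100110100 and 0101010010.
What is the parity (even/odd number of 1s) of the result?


1100110100 = 820
0101010010 = 338
Sum = 1158 = 10010000110
1s count = 4

even parity (4 ones in 10010000110)


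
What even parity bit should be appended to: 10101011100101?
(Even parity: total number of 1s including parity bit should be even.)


Number of 1s in data: 8
Parity bit: 0

0


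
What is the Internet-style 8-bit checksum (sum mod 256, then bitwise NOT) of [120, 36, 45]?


Sum = 201 mod 256 = 201
Complement = 54

54


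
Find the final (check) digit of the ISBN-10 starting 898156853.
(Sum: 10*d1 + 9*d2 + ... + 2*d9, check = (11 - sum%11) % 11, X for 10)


Weighted sum: 345
345 mod 11 = 4

Check digit: 7


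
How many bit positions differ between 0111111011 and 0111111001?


XOR: 0000000010
Count of 1s: 1

1


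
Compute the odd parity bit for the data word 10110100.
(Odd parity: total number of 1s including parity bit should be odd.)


Number of 1s in data: 4
Parity bit: 1

1


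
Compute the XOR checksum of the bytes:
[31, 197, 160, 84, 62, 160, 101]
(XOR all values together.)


XOR chain: 31 ^ 197 ^ 160 ^ 84 ^ 62 ^ 160 ^ 101 = 213

213


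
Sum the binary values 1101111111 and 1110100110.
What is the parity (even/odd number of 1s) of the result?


1101111111 = 895
1110100110 = 934
Sum = 1829 = 11100100101
1s count = 6

even parity (6 ones in 11100100101)


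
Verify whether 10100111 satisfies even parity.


Number of 1s: 5

No, parity error (5 ones)


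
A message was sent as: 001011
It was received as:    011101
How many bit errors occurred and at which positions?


XOR: 010110

3 error(s) at position(s): 1, 3, 4


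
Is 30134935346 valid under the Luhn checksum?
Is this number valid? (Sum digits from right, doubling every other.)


Luhn sum = 44
44 mod 10 = 4

Invalid (Luhn sum mod 10 = 4)


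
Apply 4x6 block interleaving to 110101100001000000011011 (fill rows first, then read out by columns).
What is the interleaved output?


Matrix:
  110101
  100001
  000000
  011011
Read columns: 110010010001100000011101

110010010001100000011101


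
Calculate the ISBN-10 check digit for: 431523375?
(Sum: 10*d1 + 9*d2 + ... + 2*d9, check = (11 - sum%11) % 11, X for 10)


Weighted sum: 180
180 mod 11 = 4

Check digit: 7


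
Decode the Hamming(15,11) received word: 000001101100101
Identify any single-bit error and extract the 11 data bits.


Syndrome = 0: no error detected

Data: 00111100101 (no errors)


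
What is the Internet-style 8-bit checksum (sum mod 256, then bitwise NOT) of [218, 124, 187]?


Sum = 529 mod 256 = 17
Complement = 238

238


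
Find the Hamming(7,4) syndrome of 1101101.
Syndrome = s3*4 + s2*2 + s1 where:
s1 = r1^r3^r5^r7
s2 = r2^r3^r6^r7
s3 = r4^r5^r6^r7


s1=1, s2=0, s3=1

Syndrome = 5 (error at position 5)


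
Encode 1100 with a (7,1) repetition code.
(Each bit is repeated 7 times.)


Each bit -> 7 copies

1111111111111100000000000000


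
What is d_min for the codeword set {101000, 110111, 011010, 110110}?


Comparing all pairs, minimum distance: 1
Can detect 0 errors, correct 0 errors

1


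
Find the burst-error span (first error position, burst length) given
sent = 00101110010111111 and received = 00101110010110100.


XOR: 00000000000001011

Burst at position 13, length 4


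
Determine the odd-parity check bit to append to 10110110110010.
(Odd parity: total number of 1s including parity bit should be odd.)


Number of 1s in data: 8
Parity bit: 1

1


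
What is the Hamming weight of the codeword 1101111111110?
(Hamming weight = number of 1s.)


Counting 1s in 1101111111110

11


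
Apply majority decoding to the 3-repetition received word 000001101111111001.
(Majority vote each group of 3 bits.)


Groups: 000, 001, 101, 111, 111, 001
Majority votes: 001110

001110


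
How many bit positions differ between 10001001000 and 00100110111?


XOR: 10101111111
Count of 1s: 9

9


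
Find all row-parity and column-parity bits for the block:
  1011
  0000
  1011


Row parities: 101
Column parities: 0000

Row P: 101, Col P: 0000, Corner: 0


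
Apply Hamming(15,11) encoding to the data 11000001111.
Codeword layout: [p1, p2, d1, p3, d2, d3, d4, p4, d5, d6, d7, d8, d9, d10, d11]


Parity bits: p1=0, p2=1, p3=1, p4=0

011110000001111


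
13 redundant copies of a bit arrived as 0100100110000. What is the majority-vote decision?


Ones: 4 out of 13
Threshold: 7

0 (4/13 voted 1)


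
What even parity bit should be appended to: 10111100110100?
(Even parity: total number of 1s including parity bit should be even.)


Number of 1s in data: 8
Parity bit: 0

0


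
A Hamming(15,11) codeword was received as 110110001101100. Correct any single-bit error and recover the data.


Syndrome = 0: no error detected

Data: 01001101100 (no errors)


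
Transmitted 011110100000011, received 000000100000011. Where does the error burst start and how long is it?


XOR: 011110000000000

Burst at position 1, length 4


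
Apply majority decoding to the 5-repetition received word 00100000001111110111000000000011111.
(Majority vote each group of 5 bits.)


Groups: 00100, 00000, 11111, 10111, 00000, 00000, 11111
Majority votes: 0011001

0011001


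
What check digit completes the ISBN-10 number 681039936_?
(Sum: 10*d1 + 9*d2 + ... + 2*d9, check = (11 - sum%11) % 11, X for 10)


Weighted sum: 260
260 mod 11 = 7

Check digit: 4


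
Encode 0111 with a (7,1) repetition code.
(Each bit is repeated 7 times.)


Each bit -> 7 copies

0000000111111111111111111111


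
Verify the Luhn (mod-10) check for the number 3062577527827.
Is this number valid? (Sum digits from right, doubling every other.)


Luhn sum = 57
57 mod 10 = 7

Invalid (Luhn sum mod 10 = 7)


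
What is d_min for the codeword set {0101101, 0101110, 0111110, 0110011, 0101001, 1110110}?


Comparing all pairs, minimum distance: 1
Can detect 0 errors, correct 0 errors

1


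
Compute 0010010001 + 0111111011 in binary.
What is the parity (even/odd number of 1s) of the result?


0010010001 = 145
0111111011 = 507
Sum = 652 = 1010001100
1s count = 4

even parity (4 ones in 1010001100)


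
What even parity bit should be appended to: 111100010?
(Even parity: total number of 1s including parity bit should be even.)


Number of 1s in data: 5
Parity bit: 1

1


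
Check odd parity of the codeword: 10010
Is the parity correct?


Number of 1s: 2

No, parity error (2 ones)


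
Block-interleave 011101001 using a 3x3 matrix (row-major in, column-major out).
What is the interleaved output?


Matrix:
  011
  101
  001
Read columns: 010100111

010100111


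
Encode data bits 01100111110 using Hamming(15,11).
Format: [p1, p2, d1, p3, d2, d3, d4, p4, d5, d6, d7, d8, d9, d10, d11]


Parity bits: p1=1, p2=0, p3=1, p4=1

100111010111110


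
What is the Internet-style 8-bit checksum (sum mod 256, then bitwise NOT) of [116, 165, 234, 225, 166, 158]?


Sum = 1064 mod 256 = 40
Complement = 215

215


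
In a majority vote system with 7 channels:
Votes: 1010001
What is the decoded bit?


Ones: 3 out of 7
Threshold: 4

0 (3/7 voted 1)


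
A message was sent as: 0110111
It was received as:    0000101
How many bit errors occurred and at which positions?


XOR: 0110010

3 error(s) at position(s): 1, 2, 5


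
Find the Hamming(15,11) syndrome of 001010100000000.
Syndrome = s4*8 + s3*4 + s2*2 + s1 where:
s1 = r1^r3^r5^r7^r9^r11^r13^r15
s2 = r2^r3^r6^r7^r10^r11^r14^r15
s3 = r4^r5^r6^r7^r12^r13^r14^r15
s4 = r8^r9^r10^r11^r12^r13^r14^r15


s1=1, s2=0, s3=0, s4=0

Syndrome = 1 (error at position 1)


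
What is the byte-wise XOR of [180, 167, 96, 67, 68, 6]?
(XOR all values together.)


XOR chain: 180 ^ 167 ^ 96 ^ 67 ^ 68 ^ 6 = 114

114


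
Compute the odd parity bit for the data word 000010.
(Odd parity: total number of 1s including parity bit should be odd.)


Number of 1s in data: 1
Parity bit: 0

0


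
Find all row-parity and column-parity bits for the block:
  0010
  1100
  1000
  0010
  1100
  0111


Row parities: 101101
Column parities: 1111

Row P: 101101, Col P: 1111, Corner: 0


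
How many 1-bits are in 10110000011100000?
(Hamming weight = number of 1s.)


Counting 1s in 10110000011100000

6


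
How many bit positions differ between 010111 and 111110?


XOR: 101001
Count of 1s: 3

3


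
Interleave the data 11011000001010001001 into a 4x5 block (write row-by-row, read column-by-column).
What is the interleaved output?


Matrix:
  11011
  00000
  10100
  01001
Read columns: 10101001001010001001

10101001001010001001


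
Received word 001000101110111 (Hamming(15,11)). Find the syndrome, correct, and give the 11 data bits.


Syndrome = 0: no error detected

Data: 10011110111 (no errors)


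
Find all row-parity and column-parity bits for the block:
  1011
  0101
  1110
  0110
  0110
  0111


Row parities: 101001
Column parities: 0111

Row P: 101001, Col P: 0111, Corner: 1


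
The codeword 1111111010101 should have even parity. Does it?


Number of 1s: 10

Yes, parity is correct (10 ones)


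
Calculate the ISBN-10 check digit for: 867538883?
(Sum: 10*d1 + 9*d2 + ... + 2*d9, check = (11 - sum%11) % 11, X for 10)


Weighted sum: 345
345 mod 11 = 4

Check digit: 7


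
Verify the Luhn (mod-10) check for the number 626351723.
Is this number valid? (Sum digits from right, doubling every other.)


Luhn sum = 43
43 mod 10 = 3

Invalid (Luhn sum mod 10 = 3)


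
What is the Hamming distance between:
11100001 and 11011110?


XOR: 00111111
Count of 1s: 6

6


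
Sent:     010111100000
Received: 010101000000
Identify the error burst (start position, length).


XOR: 000010100000

Burst at position 4, length 3


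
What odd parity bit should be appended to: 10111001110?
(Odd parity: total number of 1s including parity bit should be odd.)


Number of 1s in data: 7
Parity bit: 0

0


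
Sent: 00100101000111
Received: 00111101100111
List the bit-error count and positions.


XOR: 00011000100000

3 error(s) at position(s): 3, 4, 8


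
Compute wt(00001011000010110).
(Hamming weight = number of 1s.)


Counting 1s in 00001011000010110

6


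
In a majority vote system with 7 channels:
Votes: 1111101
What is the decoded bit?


Ones: 6 out of 7
Threshold: 4

1 (6/7 voted 1)


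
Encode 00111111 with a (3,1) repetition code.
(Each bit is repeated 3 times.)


Each bit -> 3 copies

000000111111111111111111


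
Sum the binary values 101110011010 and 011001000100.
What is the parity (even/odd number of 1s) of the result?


101110011010 = 2970
011001000100 = 1604
Sum = 4574 = 1000111011110
1s count = 8

even parity (8 ones in 1000111011110)


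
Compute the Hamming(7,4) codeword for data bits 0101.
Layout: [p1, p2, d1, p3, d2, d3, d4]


Parity bits: p1=0, p2=1, p3=0

0100101


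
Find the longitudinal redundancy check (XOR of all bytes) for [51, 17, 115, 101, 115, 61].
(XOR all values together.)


XOR chain: 51 ^ 17 ^ 115 ^ 101 ^ 115 ^ 61 = 122

122


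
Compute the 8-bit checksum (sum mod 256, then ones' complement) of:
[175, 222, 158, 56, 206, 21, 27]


Sum = 865 mod 256 = 97
Complement = 158

158


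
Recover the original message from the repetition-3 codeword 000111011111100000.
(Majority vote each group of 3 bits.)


Groups: 000, 111, 011, 111, 100, 000
Majority votes: 011100

011100


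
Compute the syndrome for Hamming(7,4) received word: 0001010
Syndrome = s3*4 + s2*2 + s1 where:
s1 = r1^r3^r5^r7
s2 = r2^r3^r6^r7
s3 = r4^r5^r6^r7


s1=0, s2=1, s3=0

Syndrome = 2 (error at position 2)


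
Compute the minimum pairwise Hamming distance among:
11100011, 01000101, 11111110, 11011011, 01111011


Comparing all pairs, minimum distance: 2
Can detect 1 errors, correct 0 errors

2


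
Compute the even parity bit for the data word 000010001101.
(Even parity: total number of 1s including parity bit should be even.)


Number of 1s in data: 4
Parity bit: 0

0


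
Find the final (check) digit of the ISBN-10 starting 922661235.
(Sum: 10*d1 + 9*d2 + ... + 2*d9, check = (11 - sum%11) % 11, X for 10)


Weighted sum: 234
234 mod 11 = 3

Check digit: 8


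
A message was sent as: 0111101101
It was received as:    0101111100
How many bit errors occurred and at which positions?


XOR: 0010010001

3 error(s) at position(s): 2, 5, 9


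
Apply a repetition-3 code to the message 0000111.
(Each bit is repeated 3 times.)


Each bit -> 3 copies

000000000000111111111


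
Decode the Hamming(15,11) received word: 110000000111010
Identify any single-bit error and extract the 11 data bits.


Syndrome = 0: no error detected

Data: 00000111010 (no errors)


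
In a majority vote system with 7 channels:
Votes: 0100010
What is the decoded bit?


Ones: 2 out of 7
Threshold: 4

0 (2/7 voted 1)


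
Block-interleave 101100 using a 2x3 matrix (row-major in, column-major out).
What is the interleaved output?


Matrix:
  101
  100
Read columns: 110010

110010


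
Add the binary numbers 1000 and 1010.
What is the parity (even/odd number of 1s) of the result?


1000 = 8
1010 = 10
Sum = 18 = 10010
1s count = 2

even parity (2 ones in 10010)


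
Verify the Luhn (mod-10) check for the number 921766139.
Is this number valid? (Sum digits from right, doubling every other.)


Luhn sum = 44
44 mod 10 = 4

Invalid (Luhn sum mod 10 = 4)


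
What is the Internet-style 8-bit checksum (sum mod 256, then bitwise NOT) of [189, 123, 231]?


Sum = 543 mod 256 = 31
Complement = 224

224


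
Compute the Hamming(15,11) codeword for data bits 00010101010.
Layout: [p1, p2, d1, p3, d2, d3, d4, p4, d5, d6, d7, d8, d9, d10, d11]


Parity bits: p1=1, p2=1, p3=1, p4=1

110100110101010


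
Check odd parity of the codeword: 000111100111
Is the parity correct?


Number of 1s: 7

Yes, parity is correct (7 ones)


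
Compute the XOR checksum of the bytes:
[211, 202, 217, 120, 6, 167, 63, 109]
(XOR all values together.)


XOR chain: 211 ^ 202 ^ 217 ^ 120 ^ 6 ^ 167 ^ 63 ^ 109 = 75

75


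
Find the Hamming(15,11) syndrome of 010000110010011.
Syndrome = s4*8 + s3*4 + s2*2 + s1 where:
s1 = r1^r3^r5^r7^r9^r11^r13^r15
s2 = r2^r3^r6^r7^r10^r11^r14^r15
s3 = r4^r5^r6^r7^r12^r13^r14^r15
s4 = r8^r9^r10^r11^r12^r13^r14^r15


s1=1, s2=1, s3=1, s4=0

Syndrome = 7 (error at position 7)


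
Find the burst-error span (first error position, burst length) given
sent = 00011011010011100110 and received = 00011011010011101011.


XOR: 00000000000000001101

Burst at position 16, length 4


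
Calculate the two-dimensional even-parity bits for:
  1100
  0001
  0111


Row parities: 011
Column parities: 1010

Row P: 011, Col P: 1010, Corner: 0


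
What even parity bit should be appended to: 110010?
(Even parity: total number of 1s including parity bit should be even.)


Number of 1s in data: 3
Parity bit: 1

1


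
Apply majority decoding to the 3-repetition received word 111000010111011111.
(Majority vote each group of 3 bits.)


Groups: 111, 000, 010, 111, 011, 111
Majority votes: 100111

100111


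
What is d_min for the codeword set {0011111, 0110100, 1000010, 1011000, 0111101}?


Comparing all pairs, minimum distance: 2
Can detect 1 errors, correct 0 errors

2


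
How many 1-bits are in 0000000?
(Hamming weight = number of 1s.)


Counting 1s in 0000000

0


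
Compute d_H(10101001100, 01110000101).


XOR: 11011001001
Count of 1s: 6

6


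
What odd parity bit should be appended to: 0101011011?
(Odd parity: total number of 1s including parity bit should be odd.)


Number of 1s in data: 6
Parity bit: 1

1


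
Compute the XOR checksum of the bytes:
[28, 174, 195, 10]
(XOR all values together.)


XOR chain: 28 ^ 174 ^ 195 ^ 10 = 123

123


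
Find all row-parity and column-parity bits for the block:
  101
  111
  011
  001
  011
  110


Row parities: 010100
Column parities: 101

Row P: 010100, Col P: 101, Corner: 0


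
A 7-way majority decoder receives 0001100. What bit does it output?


Ones: 2 out of 7
Threshold: 4

0 (2/7 voted 1)


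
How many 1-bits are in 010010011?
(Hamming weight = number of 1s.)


Counting 1s in 010010011

4


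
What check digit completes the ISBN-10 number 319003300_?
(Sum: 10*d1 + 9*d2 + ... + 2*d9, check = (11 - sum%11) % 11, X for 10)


Weighted sum: 138
138 mod 11 = 6

Check digit: 5


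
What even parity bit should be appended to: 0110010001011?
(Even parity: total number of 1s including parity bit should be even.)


Number of 1s in data: 6
Parity bit: 0

0


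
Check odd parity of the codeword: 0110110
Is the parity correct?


Number of 1s: 4

No, parity error (4 ones)


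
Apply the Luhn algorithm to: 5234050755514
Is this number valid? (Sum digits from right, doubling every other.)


Luhn sum = 43
43 mod 10 = 3

Invalid (Luhn sum mod 10 = 3)


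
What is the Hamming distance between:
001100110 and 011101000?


XOR: 010001110
Count of 1s: 4

4


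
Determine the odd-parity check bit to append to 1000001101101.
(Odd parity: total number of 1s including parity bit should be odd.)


Number of 1s in data: 6
Parity bit: 1

1


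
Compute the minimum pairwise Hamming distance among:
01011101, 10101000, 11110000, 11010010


Comparing all pairs, minimum distance: 2
Can detect 1 errors, correct 0 errors

2


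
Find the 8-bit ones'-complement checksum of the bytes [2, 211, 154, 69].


Sum = 436 mod 256 = 180
Complement = 75

75


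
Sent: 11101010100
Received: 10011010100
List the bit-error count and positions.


XOR: 01110000000

3 error(s) at position(s): 1, 2, 3


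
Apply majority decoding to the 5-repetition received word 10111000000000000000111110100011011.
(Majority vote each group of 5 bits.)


Groups: 10111, 00000, 00000, 00000, 11111, 01000, 11011
Majority votes: 1000101

1000101


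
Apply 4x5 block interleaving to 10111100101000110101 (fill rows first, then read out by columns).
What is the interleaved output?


Matrix:
  10111
  10010
  10001
  10101
Read columns: 11110000100111001011

11110000100111001011


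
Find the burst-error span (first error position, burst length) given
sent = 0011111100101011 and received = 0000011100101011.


XOR: 0011100000000000

Burst at position 2, length 3


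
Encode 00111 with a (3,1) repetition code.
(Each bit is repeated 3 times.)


Each bit -> 3 copies

000000111111111


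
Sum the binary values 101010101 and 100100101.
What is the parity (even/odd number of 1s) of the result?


101010101 = 341
100100101 = 293
Sum = 634 = 1001111010
1s count = 6

even parity (6 ones in 1001111010)


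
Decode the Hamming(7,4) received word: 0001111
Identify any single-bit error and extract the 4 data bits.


Syndrome = 0: no error detected

Data: 0111 (no errors)


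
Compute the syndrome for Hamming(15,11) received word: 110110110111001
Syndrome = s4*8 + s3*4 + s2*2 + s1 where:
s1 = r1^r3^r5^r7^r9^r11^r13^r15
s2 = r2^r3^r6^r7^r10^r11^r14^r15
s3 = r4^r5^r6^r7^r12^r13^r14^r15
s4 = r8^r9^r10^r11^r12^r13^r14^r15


s1=1, s2=1, s3=1, s4=1

Syndrome = 15 (error at position 15)


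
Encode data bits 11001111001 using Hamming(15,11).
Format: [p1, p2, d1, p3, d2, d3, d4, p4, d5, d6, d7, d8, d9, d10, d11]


Parity bits: p1=1, p2=0, p3=1, p4=1

101110011111001


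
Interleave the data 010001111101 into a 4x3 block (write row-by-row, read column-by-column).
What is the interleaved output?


Matrix:
  010
  001
  111
  101
Read columns: 001110100111

001110100111


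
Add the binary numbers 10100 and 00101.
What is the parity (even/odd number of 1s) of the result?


10100 = 20
00101 = 5
Sum = 25 = 11001
1s count = 3

odd parity (3 ones in 11001)


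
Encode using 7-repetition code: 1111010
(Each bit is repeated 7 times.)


Each bit -> 7 copies

1111111111111111111111111111000000011111110000000


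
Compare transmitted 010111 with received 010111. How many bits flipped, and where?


XOR: 000000

0 errors (received matches sent)


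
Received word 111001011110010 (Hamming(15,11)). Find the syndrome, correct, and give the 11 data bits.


Syndrome = 8: error at position 8

Data: 10101110010 (corrected bit 8)


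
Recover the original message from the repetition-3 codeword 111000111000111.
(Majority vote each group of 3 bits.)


Groups: 111, 000, 111, 000, 111
Majority votes: 10101

10101


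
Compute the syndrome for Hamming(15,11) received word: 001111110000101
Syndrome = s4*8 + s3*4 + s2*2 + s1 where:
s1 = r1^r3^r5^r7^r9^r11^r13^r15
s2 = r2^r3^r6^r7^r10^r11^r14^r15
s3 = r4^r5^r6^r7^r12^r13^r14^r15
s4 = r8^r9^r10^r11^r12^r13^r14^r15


s1=1, s2=0, s3=0, s4=1

Syndrome = 9 (error at position 9)


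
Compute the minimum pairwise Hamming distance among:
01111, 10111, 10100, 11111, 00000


Comparing all pairs, minimum distance: 1
Can detect 0 errors, correct 0 errors

1


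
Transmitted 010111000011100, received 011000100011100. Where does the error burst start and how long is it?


XOR: 001111100000000

Burst at position 2, length 5


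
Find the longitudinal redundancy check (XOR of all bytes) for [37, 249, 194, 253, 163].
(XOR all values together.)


XOR chain: 37 ^ 249 ^ 194 ^ 253 ^ 163 = 64

64


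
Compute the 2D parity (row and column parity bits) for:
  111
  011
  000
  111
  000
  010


Row parities: 100101
Column parities: 001

Row P: 100101, Col P: 001, Corner: 1


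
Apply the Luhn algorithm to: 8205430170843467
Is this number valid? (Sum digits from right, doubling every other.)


Luhn sum = 62
62 mod 10 = 2

Invalid (Luhn sum mod 10 = 2)


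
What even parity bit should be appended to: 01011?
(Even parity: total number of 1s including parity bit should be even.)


Number of 1s in data: 3
Parity bit: 1

1


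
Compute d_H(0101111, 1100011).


XOR: 1001100
Count of 1s: 3

3


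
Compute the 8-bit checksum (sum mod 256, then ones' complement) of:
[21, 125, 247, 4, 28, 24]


Sum = 449 mod 256 = 193
Complement = 62

62


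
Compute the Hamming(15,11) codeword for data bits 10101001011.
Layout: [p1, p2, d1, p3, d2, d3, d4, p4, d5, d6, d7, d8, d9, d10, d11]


Parity bits: p1=1, p2=0, p3=0, p4=0

101001001001011


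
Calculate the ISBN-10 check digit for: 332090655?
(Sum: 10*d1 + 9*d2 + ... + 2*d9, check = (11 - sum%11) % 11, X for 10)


Weighted sum: 176
176 mod 11 = 0

Check digit: 0


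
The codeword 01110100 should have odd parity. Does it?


Number of 1s: 4

No, parity error (4 ones)


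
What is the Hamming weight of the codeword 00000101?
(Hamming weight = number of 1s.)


Counting 1s in 00000101

2


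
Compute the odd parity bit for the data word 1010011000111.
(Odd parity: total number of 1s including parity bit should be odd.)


Number of 1s in data: 7
Parity bit: 0

0


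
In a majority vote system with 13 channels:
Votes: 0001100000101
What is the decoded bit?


Ones: 4 out of 13
Threshold: 7

0 (4/13 voted 1)


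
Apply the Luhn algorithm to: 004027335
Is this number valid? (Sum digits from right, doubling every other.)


Luhn sum = 25
25 mod 10 = 5

Invalid (Luhn sum mod 10 = 5)


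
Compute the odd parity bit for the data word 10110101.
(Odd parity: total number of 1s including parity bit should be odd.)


Number of 1s in data: 5
Parity bit: 0

0


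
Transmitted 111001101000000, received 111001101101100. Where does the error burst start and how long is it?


XOR: 000000000101100

Burst at position 9, length 4


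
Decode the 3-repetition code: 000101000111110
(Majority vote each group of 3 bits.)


Groups: 000, 101, 000, 111, 110
Majority votes: 01011

01011


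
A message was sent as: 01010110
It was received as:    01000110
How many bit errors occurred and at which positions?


XOR: 00010000

1 error(s) at position(s): 3


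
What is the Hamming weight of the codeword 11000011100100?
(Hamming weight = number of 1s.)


Counting 1s in 11000011100100

6


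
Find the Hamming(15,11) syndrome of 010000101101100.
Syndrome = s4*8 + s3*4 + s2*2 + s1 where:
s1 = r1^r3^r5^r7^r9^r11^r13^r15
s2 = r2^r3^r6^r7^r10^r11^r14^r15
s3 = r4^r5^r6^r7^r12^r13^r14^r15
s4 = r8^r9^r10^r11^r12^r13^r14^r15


s1=1, s2=1, s3=1, s4=0

Syndrome = 7 (error at position 7)


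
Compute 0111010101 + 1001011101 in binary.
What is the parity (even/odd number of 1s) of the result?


0111010101 = 469
1001011101 = 605
Sum = 1074 = 10000110010
1s count = 4

even parity (4 ones in 10000110010)


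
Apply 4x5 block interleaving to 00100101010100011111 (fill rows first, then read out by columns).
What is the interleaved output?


Matrix:
  00100
  10101
  01000
  11111
Read columns: 01010011110100010101

01010011110100010101


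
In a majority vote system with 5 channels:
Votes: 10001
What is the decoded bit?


Ones: 2 out of 5
Threshold: 3

0 (2/5 voted 1)


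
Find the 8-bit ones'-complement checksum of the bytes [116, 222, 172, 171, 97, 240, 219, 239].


Sum = 1476 mod 256 = 196
Complement = 59

59


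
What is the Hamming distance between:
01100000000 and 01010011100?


XOR: 00110011100
Count of 1s: 5

5


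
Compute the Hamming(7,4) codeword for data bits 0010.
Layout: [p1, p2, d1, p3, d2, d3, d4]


Parity bits: p1=0, p2=1, p3=1

0101010


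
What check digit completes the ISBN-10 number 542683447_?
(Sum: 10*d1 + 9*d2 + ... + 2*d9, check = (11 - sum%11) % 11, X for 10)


Weighted sum: 249
249 mod 11 = 7

Check digit: 4


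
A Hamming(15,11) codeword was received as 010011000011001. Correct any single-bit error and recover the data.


Syndrome = 9: error at position 9

Data: 01101011001 (corrected bit 9)


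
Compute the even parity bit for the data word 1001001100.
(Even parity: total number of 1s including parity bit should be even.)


Number of 1s in data: 4
Parity bit: 0

0


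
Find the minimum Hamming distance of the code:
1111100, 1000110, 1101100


Comparing all pairs, minimum distance: 1
Can detect 0 errors, correct 0 errors

1


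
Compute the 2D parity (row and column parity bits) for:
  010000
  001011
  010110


Row parities: 111
Column parities: 001101

Row P: 111, Col P: 001101, Corner: 1


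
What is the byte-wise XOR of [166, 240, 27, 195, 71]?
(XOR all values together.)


XOR chain: 166 ^ 240 ^ 27 ^ 195 ^ 71 = 201

201


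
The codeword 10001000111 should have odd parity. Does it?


Number of 1s: 5

Yes, parity is correct (5 ones)


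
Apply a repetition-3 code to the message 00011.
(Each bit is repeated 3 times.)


Each bit -> 3 copies

000000000111111


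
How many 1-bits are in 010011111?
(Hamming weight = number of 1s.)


Counting 1s in 010011111

6


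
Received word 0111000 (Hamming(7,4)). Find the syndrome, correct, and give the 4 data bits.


Syndrome = 5: error at position 5

Data: 1100 (corrected bit 5)


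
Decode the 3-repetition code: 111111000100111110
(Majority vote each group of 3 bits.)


Groups: 111, 111, 000, 100, 111, 110
Majority votes: 110011

110011


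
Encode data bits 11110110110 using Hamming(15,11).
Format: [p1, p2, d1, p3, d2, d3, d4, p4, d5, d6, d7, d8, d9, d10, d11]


Parity bits: p1=1, p2=0, p3=1, p4=0

101111100110110


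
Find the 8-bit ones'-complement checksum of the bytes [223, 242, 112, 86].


Sum = 663 mod 256 = 151
Complement = 104

104


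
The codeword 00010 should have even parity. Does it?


Number of 1s: 1

No, parity error (1 ones)


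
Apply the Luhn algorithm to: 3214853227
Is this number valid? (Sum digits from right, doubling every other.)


Luhn sum = 45
45 mod 10 = 5

Invalid (Luhn sum mod 10 = 5)


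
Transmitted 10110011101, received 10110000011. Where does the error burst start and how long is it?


XOR: 00000011110

Burst at position 6, length 4


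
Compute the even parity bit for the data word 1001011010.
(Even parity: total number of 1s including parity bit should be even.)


Number of 1s in data: 5
Parity bit: 1

1


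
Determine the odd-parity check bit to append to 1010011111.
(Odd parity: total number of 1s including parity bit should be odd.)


Number of 1s in data: 7
Parity bit: 0

0


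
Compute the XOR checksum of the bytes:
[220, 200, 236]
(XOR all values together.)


XOR chain: 220 ^ 200 ^ 236 = 248

248


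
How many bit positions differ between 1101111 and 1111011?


XOR: 0010100
Count of 1s: 2

2


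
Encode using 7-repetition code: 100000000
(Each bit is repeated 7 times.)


Each bit -> 7 copies

111111100000000000000000000000000000000000000000000000000000000


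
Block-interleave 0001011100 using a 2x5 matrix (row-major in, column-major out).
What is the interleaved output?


Matrix:
  00010
  11100
Read columns: 0101011000

0101011000


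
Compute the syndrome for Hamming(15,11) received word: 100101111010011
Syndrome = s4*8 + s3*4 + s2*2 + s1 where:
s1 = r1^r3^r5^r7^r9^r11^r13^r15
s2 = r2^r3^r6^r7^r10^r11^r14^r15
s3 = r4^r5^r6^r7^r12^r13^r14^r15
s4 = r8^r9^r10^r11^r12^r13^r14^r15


s1=1, s2=1, s3=1, s4=1

Syndrome = 15 (error at position 15)


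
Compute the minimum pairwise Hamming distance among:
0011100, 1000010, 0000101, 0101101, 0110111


Comparing all pairs, minimum distance: 2
Can detect 1 errors, correct 0 errors

2


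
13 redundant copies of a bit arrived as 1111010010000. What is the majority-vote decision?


Ones: 6 out of 13
Threshold: 7

0 (6/13 voted 1)


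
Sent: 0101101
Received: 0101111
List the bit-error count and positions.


XOR: 0000010

1 error(s) at position(s): 5


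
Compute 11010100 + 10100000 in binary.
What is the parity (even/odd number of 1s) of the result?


11010100 = 212
10100000 = 160
Sum = 372 = 101110100
1s count = 5

odd parity (5 ones in 101110100)


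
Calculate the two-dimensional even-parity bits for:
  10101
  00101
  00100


Row parities: 101
Column parities: 10100

Row P: 101, Col P: 10100, Corner: 0


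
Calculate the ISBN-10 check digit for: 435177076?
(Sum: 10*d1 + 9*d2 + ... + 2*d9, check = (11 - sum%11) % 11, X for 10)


Weighted sum: 224
224 mod 11 = 4

Check digit: 7


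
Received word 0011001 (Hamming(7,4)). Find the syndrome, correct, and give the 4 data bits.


Syndrome = 0: no error detected

Data: 1001 (no errors)


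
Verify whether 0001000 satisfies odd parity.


Number of 1s: 1

Yes, parity is correct (1 ones)


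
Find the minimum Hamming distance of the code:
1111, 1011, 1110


Comparing all pairs, minimum distance: 1
Can detect 0 errors, correct 0 errors

1


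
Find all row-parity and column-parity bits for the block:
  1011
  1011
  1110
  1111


Row parities: 1110
Column parities: 0001

Row P: 1110, Col P: 0001, Corner: 1


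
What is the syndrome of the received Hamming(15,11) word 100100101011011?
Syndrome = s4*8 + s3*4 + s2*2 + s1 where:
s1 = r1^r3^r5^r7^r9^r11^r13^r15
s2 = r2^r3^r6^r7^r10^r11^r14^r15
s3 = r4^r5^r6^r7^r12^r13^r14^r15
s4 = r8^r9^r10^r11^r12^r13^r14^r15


s1=1, s2=0, s3=1, s4=1

Syndrome = 13 (error at position 13)


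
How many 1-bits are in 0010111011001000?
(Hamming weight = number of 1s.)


Counting 1s in 0010111011001000

7


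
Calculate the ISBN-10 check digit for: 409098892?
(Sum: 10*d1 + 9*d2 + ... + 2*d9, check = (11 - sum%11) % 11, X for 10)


Weighted sum: 269
269 mod 11 = 5

Check digit: 6


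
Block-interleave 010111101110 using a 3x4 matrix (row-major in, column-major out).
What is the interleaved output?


Matrix:
  0101
  1110
  1110
Read columns: 011111011100

011111011100


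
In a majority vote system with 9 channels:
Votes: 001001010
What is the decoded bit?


Ones: 3 out of 9
Threshold: 5

0 (3/9 voted 1)


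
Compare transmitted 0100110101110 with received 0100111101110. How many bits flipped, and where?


XOR: 0000001000000

1 error(s) at position(s): 6


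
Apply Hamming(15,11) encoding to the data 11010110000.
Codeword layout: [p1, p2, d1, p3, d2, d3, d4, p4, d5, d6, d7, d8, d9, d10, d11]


Parity bits: p1=0, p2=0, p3=0, p4=0

001010100110000


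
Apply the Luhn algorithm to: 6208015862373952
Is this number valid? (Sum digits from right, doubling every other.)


Luhn sum = 59
59 mod 10 = 9

Invalid (Luhn sum mod 10 = 9)


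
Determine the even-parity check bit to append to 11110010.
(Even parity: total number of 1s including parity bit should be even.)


Number of 1s in data: 5
Parity bit: 1

1


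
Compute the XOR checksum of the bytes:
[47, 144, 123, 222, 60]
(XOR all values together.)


XOR chain: 47 ^ 144 ^ 123 ^ 222 ^ 60 = 38

38


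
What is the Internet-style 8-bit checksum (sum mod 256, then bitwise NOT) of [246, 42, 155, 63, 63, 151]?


Sum = 720 mod 256 = 208
Complement = 47

47


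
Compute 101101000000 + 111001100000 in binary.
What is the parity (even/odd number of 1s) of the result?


101101000000 = 2880
111001100000 = 3680
Sum = 6560 = 1100110100000
1s count = 5

odd parity (5 ones in 1100110100000)


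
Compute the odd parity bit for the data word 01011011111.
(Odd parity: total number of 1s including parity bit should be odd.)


Number of 1s in data: 8
Parity bit: 1

1


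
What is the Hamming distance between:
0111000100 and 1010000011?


XOR: 1101000111
Count of 1s: 6

6


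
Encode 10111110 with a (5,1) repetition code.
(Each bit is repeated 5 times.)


Each bit -> 5 copies

1111100000111111111111111111111111100000


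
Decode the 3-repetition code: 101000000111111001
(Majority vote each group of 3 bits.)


Groups: 101, 000, 000, 111, 111, 001
Majority votes: 100110

100110


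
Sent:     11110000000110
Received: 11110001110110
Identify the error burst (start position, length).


XOR: 00000001110000

Burst at position 7, length 3


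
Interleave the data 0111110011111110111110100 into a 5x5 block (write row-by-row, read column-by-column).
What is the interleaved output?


Matrix:
  01111
  10011
  11111
  01111
  10100
Read columns: 0110110110101111111011110

0110110110101111111011110


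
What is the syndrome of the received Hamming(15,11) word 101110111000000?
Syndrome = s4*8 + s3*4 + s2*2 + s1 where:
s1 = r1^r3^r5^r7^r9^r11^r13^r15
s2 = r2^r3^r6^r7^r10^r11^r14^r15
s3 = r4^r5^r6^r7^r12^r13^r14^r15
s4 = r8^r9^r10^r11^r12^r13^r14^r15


s1=1, s2=0, s3=1, s4=0

Syndrome = 5 (error at position 5)


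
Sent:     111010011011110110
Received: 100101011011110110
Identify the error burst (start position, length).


XOR: 011111000000000000

Burst at position 1, length 5


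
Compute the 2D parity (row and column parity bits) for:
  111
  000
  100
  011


Row parities: 1010
Column parities: 000

Row P: 1010, Col P: 000, Corner: 0


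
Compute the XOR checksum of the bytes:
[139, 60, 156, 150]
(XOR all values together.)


XOR chain: 139 ^ 60 ^ 156 ^ 150 = 189

189


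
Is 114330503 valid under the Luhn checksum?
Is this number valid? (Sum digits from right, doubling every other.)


Luhn sum = 24
24 mod 10 = 4

Invalid (Luhn sum mod 10 = 4)


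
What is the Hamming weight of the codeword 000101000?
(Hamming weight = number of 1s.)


Counting 1s in 000101000

2


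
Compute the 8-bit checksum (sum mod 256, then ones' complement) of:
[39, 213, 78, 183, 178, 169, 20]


Sum = 880 mod 256 = 112
Complement = 143

143


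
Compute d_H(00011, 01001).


XOR: 01010
Count of 1s: 2

2


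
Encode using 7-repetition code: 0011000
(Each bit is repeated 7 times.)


Each bit -> 7 copies

0000000000000011111111111111000000000000000000000


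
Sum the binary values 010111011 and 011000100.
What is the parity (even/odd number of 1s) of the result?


010111011 = 187
011000100 = 196
Sum = 383 = 101111111
1s count = 8

even parity (8 ones in 101111111)


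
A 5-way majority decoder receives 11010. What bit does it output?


Ones: 3 out of 5
Threshold: 3

1 (3/5 voted 1)


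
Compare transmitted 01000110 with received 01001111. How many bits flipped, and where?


XOR: 00001001

2 error(s) at position(s): 4, 7
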